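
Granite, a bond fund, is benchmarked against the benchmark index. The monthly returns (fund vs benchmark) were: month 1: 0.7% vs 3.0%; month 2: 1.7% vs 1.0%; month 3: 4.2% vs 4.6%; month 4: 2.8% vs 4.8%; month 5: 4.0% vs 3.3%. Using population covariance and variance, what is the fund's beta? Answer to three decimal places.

r̄p = 2.6800%,  r̄m = 3.3400%
Cov = Σ(rp − r̄p)(rm − r̄m) / 5 = 1.0008
Var(rm) = Σ(rm − r̄m)² / 5 = 1.8624
β = Cov / Var = 1.0008 / 1.8624 = 0.5374

0.537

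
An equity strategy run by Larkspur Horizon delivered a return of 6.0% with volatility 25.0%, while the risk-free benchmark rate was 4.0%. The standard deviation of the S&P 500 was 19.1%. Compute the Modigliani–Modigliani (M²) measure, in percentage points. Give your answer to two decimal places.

Sharpe = (Rp − Rf) / σp = (6.0% − 4.0%) / 25.0% = 0.0800
M² = Rf + Sharpe × σm = 4.0% + 0.0800 × 19.1% = 5.5280%

5.53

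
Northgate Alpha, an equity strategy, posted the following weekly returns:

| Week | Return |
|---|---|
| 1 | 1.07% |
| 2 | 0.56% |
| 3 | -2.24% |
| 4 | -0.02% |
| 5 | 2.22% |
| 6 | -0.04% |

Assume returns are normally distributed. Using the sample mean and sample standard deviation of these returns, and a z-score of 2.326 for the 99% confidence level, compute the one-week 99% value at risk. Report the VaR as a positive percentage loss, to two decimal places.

r̄ = (1.07 + 0.56 − 2.24 − 0.02 + 2.22 − 0.04) / 6 = 1.550 / 6 = 0.2583%
Σ(r − r̄)² = 11.0061; sample σ = √(11.0061/5) = 1.4837%
VaR = −(r̄ − z·σ) = −(0.2583 − 2.326 × 1.4837) = −(-3.1928) = 3.1928%

3.19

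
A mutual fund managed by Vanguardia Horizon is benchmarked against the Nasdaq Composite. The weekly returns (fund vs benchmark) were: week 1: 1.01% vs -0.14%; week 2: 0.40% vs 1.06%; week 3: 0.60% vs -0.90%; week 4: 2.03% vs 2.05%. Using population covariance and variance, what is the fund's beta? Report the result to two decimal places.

0.36

r̄p = 1.0100%,  r̄m = 0.5175%
Cov = Σ(rp − r̄p)(rm − r̄m) / 4 = 0.4534
Var(rm) = Σ(rm − r̄m)² / 4 = 1.2711
β = Cov / Var = 0.4534 / 1.2711 = 0.3567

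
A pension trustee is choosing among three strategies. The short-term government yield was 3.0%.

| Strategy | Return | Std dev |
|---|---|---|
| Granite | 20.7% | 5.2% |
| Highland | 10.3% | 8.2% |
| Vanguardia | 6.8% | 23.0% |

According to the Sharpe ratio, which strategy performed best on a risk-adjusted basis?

Granite: Sharpe ratio = (20.7% − 3.0%) / 5.2% = 3.404
Highland: Sharpe ratio = (10.3% − 3.0%) / 8.2% = 0.890
Vanguardia: Sharpe ratio = (6.8% − 3.0%) / 23.0% = 0.165
Highest: Granite (3.404).

Granite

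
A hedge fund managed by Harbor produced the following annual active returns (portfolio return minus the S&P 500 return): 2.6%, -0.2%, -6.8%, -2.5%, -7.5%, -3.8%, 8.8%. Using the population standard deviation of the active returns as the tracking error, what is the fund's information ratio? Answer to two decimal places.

-0.25

r̄ = (2.6 − 0.2 − 6.8 − 2.5 − 7.5 − 3.8 + 8.8) / 7 = -1.3429%
Population σ = √[Σ(r − r̄)² / 7] = √[194.7971 / 7] = √27.8282 = 5.2752%
IR = r̄ / tracking error = -1.3429 / 5.2752 = -0.2546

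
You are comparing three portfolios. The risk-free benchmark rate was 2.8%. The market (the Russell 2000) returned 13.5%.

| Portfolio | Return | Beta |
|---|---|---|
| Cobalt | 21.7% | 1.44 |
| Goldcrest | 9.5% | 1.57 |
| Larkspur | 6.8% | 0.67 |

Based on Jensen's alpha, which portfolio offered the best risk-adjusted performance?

Cobalt: α = 21.7% − [2.8% + 1.44 × (13.5% − 2.8%)] = 3.492
Goldcrest: α = 9.5% − [2.8% + 1.57 × (13.5% − 2.8%)] = -10.099
Larkspur: α = 6.8% − [2.8% + 0.67 × (13.5% − 2.8%)] = -3.169
Highest: Cobalt (3.492).

Cobalt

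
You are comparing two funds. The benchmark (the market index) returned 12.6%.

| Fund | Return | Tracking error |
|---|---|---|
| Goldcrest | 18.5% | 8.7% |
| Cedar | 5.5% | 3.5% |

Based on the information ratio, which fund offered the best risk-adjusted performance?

Goldcrest

Goldcrest: IR = (18.5% − 12.6%) / 8.7% = 0.678
Cedar: IR = (5.5% − 12.6%) / 3.5% = -2.029
Highest: Goldcrest (0.678).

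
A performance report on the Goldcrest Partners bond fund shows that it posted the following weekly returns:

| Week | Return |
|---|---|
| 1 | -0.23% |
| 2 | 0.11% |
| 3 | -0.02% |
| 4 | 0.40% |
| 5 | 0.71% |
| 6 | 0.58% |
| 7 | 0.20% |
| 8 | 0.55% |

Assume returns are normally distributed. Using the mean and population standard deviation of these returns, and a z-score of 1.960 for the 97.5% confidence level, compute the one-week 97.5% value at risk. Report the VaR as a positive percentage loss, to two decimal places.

μ = (-0.23 + 0.11 − 0.02 + 0.4 + 0.71 + 0.58 + 0.2 + 0.55) / 8 = 0.2875%
Σ(r − μ)² = (-0.23 − 0.2875)² + (0.11 − 0.2875)² + (-0.02 − 0.2875)² + … = 0.7472
population σ = √(0.7472 / 8) = √0.0934 = 0.3056%
VaR = −(μ − z·σ) = −(0.2875 − 1.960 × 0.3056) = −(-0.3115) = 0.3115%

0.31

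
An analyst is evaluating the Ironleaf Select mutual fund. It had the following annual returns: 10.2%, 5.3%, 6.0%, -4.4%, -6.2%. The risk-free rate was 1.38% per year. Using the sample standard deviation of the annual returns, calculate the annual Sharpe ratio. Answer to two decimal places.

0.11

Mean return r̄ = 10.90 / 5 = 2.1800%
Sample σ = √[Σ(r − r̄)² / 4] = √[202.1680 / 4] = √50.5420 = 7.1093%
Sharpe = (r̄ − rf) / σ = (2.1800 − 1.38) / 7.1093 = 0.8000 / 7.1093 = 0.1125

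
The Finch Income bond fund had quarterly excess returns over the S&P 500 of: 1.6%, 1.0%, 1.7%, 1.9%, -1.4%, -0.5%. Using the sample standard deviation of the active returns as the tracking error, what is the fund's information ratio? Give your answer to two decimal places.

0.53

μ = (1.6 + 1 + 1.7 + 1.9 − 1.4 − 0.5) / 6 = 4.30 / 6 = 0.7167%
Σ(r − μ)² = (1.6 − 0.7167)² + (1 − 0.7167)² + (1.7 − 0.7167)² + … = 9.1883
sample σ = √(9.1883 / 5) = √1.8377 = 1.3556%
IR = μ / tracking error = 0.7167 / 1.3556 = 0.5287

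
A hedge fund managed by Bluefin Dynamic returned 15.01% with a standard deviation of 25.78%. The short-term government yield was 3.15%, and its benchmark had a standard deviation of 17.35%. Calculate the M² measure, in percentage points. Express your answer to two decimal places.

Sharpe = (Rp − Rf) / σp = (15.01% − 3.15%) / 25.78% = 0.4600
M² = Rf + Sharpe × σm = 3.15% + 0.4600 × 17.35% = 11.1310%

11.13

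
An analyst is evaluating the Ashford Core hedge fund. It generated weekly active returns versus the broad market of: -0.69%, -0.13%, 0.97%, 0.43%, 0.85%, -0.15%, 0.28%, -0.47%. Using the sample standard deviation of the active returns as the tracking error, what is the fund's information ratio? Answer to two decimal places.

r̄ = (-0.69 − 0.13 + 0.97 + 0.43 + 0.85 − 0.15 + 0.28 − 0.47) / 8 = 1.090 / 8 = 0.1363%
Sample σ = √[Σ(r − r̄)² / 7] = √[2.5146 / 7] = √0.3592 = 0.5993%
IR = r̄ / tracking error = 0.1363 / 0.5993 = 0.2274

0.23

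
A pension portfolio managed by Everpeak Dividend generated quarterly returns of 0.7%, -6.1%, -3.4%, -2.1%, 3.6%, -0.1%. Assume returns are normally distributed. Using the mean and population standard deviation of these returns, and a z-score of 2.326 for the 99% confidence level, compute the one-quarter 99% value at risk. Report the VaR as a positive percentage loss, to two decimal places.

Mean return μ = -7.40 / 6 = -1.2333%
Σ(r − μ)² = (0.7 − (-1.2333))² + (-6.1 − (-1.2333))² + … = 57.5133
σ = √[57.5133 / 6] = 3.0961%
VaR = −(μ − z·σ) = −(-1.2333 − 2.326 × 3.0961) = −(-8.4348) = 8.4348%

8.43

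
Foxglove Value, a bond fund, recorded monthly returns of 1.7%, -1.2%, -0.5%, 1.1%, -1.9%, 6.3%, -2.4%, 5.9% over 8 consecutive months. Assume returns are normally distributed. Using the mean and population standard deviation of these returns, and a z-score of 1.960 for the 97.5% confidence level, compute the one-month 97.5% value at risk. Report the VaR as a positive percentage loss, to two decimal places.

5.06

r̄ = (1.7 − 1.2 − 0.5 + 1.1 − 1.9 + 6.3 − 2.4 + 5.9) / 8 = 1.1250%
Population std dev = √[79.5350 / 8] = 3.1531%
VaR = −(r̄ − z·σ) = −(1.1250 − 1.960 × 3.1531) = −(-5.0551) = 5.0551%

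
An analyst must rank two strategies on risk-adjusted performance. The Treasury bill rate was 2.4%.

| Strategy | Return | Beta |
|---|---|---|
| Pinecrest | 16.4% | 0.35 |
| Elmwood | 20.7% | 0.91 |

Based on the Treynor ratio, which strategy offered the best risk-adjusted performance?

Pinecrest

Pinecrest: Treynor = (16.4% − 2.4%) / 0.35 = 40.000
Elmwood: Treynor = (20.7% − 2.4%) / 0.91 = 20.110
Highest: Pinecrest (40.000).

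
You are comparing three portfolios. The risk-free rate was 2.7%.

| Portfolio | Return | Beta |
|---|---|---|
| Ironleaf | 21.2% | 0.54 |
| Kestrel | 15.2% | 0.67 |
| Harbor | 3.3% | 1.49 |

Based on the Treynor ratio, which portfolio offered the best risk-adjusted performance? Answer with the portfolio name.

Ironleaf: Treynor = (21.2% − 2.7%) / 0.54 = 34.259
Kestrel: Treynor = (15.2% − 2.7%) / 0.67 = 18.657
Harbor: Treynor = (3.3% − 2.7%) / 1.49 = 0.403
Highest: Ironleaf (34.259).

Ironleaf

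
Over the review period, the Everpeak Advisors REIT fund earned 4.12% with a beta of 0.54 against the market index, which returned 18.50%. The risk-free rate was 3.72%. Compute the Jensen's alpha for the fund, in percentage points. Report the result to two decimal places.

CAPM expected return = Rf + β(Rm − Rf) = 3.72% + 0.54 × (18.50% − 3.72%) = 3.72 + 0.54 × 14.78 = 11.7012%
Jensen's α = Rp − E[R] = 4.12% − 11.7012% = -7.5812

-7.58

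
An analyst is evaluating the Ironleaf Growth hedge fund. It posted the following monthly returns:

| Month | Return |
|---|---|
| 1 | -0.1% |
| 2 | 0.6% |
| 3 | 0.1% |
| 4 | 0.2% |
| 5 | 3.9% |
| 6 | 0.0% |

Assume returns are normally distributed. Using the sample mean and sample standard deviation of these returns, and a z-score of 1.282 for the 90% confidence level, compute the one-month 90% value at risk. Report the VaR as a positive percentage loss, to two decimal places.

1.20

μ = (-0.1 + 0.6 + 0.1 + 0.2 + 3.9 + 0) / 6 = 4.70 / 6 = 0.7833%
Σ(r − μ)² = (-0.1 − 0.7833)² + (0.6 − 0.7833)² + (0.1 − 0.7833)² + … = 11.9483
sample σ = √(11.9483 / 5) = √2.3897 = 1.5459%
VaR = −(μ − z·σ) = −(0.7833 − 1.282 × 1.5459) = −(-1.1985) = 1.1985%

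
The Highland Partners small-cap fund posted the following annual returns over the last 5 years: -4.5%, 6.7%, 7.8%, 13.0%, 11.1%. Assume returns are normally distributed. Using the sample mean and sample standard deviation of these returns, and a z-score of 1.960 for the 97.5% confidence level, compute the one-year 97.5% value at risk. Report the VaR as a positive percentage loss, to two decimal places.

6.53

Mean return r̄ = 34.10 / 5 = 6.8200%
Σ(r − r̄)² = (-4.5 − 6.8200)² + (6.7 − 6.8200)² + (7.8 − 6.8200)² + … = 185.6280
σ = √[185.6280 / 4] = 6.8123%
VaR = −(r̄ − z·σ) = −(6.8200 − 1.960 × 6.8123) = −(-6.5321) = 6.5321%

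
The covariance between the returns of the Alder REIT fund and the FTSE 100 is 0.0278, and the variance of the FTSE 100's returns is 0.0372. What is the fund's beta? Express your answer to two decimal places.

β = Cov(Rp, Rm) / Var(Rm) = 0.0278 / 0.0372 = 0.7473

0.75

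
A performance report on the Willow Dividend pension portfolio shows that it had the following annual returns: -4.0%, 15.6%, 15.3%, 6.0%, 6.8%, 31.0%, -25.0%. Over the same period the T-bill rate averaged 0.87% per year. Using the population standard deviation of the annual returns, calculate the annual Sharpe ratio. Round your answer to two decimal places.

0.35

r̄ = (-4 + 15.6 + 15.3 + 6 + 6.8 + 31 − 25) / 7 = 45.70 / 7 = 6.5286%
Σ(r − r̄)² = (-4 − 6.5286)² + (15.6 − 6.5286)² + … = 1863.3343
population σ = √(1863.3343 / 7) = √266.1906 = 16.3153%
Sharpe = (r̄ − rf) / σ = (6.5286 − 0.87) / 16.3153 = 5.6586 / 16.3153 = 0.3468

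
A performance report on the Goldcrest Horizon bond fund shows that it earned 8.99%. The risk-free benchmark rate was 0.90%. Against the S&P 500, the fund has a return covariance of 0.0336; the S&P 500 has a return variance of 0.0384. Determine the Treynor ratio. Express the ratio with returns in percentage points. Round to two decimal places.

9.25

β = Cov / Var = 0.0336 / 0.0384 = 0.8750
Treynor = (Rp − Rf) / β = (8.99% − 0.90%) / 0.8750 = 8.09 / 0.8750 = 9.2457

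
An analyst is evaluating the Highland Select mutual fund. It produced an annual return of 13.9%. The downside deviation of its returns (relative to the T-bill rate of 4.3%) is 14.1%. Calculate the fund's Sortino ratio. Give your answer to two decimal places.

0.68

Sortino = (Rp − Rf) / σd = (13.9% − 4.3%) / 14.1% = 9.60% / 14.1% = 0.6809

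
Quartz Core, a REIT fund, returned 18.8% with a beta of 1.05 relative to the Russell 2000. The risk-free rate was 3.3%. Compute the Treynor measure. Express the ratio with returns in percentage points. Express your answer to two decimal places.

14.76

Treynor = (Rp − Rf) / β = (18.8% − 3.3%) / 1.05 = 15.50 / 1.05 = 14.7619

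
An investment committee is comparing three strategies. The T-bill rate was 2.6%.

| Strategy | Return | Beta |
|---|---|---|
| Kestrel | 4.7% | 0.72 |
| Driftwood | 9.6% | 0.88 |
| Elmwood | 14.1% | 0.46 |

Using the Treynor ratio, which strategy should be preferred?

Kestrel: Treynor = (4.7% − 2.6%) / 0.72 = 2.917
Driftwood: Treynor = (9.6% − 2.6%) / 0.88 = 7.955
Elmwood: Treynor = (14.1% − 2.6%) / 0.46 = 25.000
Highest: Elmwood (25.000).

Elmwood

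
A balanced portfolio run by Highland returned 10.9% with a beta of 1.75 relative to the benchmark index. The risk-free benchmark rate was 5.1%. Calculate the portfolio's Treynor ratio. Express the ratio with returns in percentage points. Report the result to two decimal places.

Treynor = (Rp − Rf) / β = (10.9% − 5.1%) / 1.75 = 5.80 / 1.75 = 3.3143

3.31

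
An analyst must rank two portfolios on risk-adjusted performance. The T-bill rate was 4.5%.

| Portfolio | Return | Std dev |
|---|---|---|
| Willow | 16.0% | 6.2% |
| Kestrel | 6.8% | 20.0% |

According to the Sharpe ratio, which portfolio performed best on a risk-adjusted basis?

Willow

Willow: Sharpe ratio = (16.0% − 4.5%) / 6.2% = 1.855
Kestrel: Sharpe ratio = (6.8% − 4.5%) / 20.0% = 0.115
Highest: Willow (1.855).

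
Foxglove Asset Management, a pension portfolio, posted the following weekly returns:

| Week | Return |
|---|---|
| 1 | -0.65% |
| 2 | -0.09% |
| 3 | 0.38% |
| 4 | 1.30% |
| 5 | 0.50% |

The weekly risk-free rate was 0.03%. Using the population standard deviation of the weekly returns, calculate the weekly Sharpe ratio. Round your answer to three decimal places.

0.398

Mean return r̄ = 1.440 / 5 = 0.2880%
Population σ = √[Σ(r − r̄)² / 5] = √[2.1003 / 5] = √0.4201 = 0.6482%
Sharpe = (r̄ − rf) / σ = (0.2880 − 0.03) / 0.6482 = 0.2580 / 0.6482 = 0.3980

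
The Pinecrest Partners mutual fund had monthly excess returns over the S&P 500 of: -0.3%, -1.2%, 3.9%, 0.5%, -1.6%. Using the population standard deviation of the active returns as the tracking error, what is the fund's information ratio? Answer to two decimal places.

r̄ = (-0.3 − 1.2 + 3.9 + 0.5 − 1.6) / 5 = 1.30 / 5 = 0.2600%
Σ(r − r̄)² = (-0.3 − 0.2600)² + (-1.2 − 0.2600)² + … = 19.2120
σ = √[19.2120 / 5] = 1.9602%
IR = r̄ / tracking error = 0.2600 / 1.9602 = 0.1326

0.13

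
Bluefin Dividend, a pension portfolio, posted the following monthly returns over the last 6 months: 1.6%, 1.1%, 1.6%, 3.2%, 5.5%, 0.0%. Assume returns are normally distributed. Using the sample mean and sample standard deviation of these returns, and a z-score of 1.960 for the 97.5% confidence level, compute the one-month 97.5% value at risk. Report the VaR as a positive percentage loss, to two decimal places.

Mean return r̄ = 13.00 / 6 = 2.1667%
Sample std dev = √[18.6533 / 5] = 1.9315%
VaR = −(r̄ − z·σ) = −(2.1667 − 1.960 × 1.9315) = −(-1.6190) = 1.6190%

1.62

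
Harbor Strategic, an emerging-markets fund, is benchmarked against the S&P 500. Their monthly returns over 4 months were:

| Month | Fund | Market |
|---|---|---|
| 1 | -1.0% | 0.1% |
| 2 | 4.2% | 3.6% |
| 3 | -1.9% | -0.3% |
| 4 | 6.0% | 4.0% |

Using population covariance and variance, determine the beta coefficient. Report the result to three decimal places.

1.697

r̄p = 1.8250%,  r̄m = 1.8500%
Cov = Σ(rp − r̄p)(rm − r̄m) / 4 = 6.5213
Var(rm) = Σ(rm − r̄m)² / 4 = 3.8425
β = Cov / Var = 6.5213 / 3.8425 = 1.6972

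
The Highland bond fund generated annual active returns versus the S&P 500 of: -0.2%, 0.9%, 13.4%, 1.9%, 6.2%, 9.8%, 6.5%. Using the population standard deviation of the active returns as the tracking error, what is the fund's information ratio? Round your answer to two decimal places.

1.19

Mean return r̄ = 38.50 / 7 = 5.5000%
Σ(r − r̄)² = (-0.2 − 5.5000)² + (0.9 − 5.5000)² + … = 149.0000
σ = √[149.0000 / 7] = 4.6136%
IR = r̄ / tracking error = 5.5000 / 4.6136 = 1.1921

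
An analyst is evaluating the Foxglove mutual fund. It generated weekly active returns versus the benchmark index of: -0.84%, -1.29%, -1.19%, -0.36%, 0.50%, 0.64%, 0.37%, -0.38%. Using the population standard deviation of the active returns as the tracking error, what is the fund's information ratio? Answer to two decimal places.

μ = (-0.84 − 1.29 − 1.19 − 0.36 + 0.5 + 0.64 + 0.37 − 0.38) / 8 = -2.550 / 8 = -0.3188%
Σ(r − μ)² = 4.0435; population σ = √(4.0435/8) = 0.7109%
IR = μ / tracking error = -0.3188 / 0.7109 = -0.4484

-0.45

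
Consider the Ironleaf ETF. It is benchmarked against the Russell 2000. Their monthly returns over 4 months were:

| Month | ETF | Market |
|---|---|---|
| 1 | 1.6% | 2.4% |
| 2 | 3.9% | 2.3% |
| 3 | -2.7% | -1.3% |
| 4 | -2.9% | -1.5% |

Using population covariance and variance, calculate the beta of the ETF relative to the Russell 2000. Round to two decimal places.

r̄p = -0.0250%,  r̄m = 0.4750%
Cov = Σ(rp − r̄p)(rm − r̄m) / 4 = 5.1794
Var(rm) = Σ(rm − r̄m)² / 4 = 3.5219
β = Cov / Var = 5.1794 / 3.5219 = 1.4706

1.47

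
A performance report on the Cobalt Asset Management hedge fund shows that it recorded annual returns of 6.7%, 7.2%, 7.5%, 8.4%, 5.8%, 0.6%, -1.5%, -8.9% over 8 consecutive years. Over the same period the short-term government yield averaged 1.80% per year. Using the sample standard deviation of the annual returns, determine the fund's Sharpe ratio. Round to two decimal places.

Mean return μ = 25.80 / 8 = 3.2250%
Σ(r − μ)² = (6.7 − 3.2250)² + (7.2 − 3.2250)² + (7.5 − 3.2250)² + … = 255.7950
sample σ = √(255.7950 / 7) = √36.5421 = 6.0450%
Sharpe = (μ − rf) / σ = (3.2250 − 1.8) / 6.0450 = 1.4250 / 6.0450 = 0.2357

0.24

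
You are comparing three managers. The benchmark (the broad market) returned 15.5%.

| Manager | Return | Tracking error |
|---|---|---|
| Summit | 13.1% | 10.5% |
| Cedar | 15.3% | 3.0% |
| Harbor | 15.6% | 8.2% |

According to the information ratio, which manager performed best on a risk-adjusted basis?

Summit: IR = (13.1% − 15.5%) / 10.5% = -0.229
Cedar: IR = (15.3% − 15.5%) / 3.0% = -0.067
Harbor: IR = (15.6% − 15.5%) / 8.2% = 0.012
Highest: Harbor (0.012).

Harbor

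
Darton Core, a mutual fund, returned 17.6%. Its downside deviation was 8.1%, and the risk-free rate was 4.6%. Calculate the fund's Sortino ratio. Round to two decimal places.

1.60

Sortino = (Rp − Rf) / σd = (17.6% − 4.6%) / 8.1% = 13.00% / 8.1% = 1.6049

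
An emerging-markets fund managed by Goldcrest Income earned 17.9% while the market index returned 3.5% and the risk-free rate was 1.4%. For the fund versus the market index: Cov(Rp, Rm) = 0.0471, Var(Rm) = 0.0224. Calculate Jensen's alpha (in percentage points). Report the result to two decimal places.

β = Cov / Var = 0.0471 / 0.0224 = 2.1027
E[R] = Rf + β(Rm − Rf) = 1.4% + 2.1027 × (3.5% − 1.4%) = 5.8157%
α = Rp − E[R] = 17.9% − 5.8157% = 12.0843

12.08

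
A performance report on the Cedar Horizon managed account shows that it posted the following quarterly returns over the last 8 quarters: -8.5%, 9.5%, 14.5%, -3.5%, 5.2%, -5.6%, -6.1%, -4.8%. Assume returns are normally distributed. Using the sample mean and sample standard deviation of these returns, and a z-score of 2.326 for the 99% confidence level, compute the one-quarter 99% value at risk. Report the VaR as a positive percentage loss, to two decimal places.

19.64

Mean return μ = 0.70 / 8 = 0.0875%
Σ(r − μ)² = (-8.5 − 0.0875)² + (9.5 − 0.0875)² + … = 503.5888
sample σ = √(503.5888 / 7) = √71.9413 = 8.4818%
VaR = −(μ − z·σ) = −(0.0875 − 2.326 × 8.4818) = −(-19.6412) = 19.6412%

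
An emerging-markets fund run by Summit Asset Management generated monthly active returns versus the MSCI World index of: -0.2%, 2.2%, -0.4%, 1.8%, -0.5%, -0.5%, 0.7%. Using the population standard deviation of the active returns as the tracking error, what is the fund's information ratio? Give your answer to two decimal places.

0.42

r̄ = (-0.2 + 2.2 − 0.4 + 1.8 − 0.5 − 0.5 + 0.7) / 7 = 3.10 / 7 = 0.4429%
Population std dev = √[7.8971 / 7] = 1.0621%
IR = r̄ / tracking error = 0.4429 / 1.0621 = 0.4170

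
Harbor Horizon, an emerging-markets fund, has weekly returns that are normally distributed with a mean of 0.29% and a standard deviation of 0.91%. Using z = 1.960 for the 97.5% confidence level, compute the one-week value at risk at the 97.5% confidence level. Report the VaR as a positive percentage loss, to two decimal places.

VaR (as % loss) = −(μ − z·σ) = −(0.29% − 1.960 × 0.91%) = −(-1.4936%) = 1.4936%

1.49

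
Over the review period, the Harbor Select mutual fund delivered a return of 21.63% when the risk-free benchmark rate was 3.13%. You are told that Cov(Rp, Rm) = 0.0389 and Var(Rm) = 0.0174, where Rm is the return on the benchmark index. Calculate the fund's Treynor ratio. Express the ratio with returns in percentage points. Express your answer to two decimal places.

8.28

β = Cov / Var = 0.0389 / 0.0174 = 2.2356
Treynor = (Rp − Rf) / β = (21.63% − 3.13%) / 2.2356 = 18.50 / 2.2356 = 8.2752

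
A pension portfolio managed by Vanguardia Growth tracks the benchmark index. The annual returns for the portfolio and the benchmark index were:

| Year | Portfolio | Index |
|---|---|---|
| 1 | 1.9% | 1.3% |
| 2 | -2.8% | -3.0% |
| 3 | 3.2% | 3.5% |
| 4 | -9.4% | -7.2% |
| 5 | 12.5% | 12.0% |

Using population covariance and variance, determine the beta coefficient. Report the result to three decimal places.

1.107

r̄p = 1.0800%,  r̄m = 1.3200%
Cov = Σ(rp − r̄p)(rm − r̄m) / 5 = 46.5244
Var(rm) = Σ(rm − r̄m)² / 5 = 42.0136
β = Cov / Var = 46.5244 / 42.0136 = 1.1074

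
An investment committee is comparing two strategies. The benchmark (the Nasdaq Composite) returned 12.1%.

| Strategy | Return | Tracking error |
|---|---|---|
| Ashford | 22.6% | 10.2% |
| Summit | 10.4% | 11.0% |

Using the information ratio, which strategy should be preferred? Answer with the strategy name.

Ashford

Ashford: IR = (22.6% − 12.1%) / 10.2% = 1.029
Summit: IR = (10.4% − 12.1%) / 11.0% = -0.155
Highest: Ashford (1.029).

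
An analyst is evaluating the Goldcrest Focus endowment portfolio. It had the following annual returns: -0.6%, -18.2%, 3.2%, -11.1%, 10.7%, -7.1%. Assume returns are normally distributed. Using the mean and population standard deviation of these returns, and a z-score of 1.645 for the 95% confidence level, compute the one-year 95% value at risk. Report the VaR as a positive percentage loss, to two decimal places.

Mean return r̄ = -23.10 / 6 = -3.8500%
Population std dev = √[541.0150 / 6] = 9.4957%
VaR = −(r̄ − z·σ) = −(-3.8500 − 1.645 × 9.4957) = −(-19.4704) = 19.4704%

19.47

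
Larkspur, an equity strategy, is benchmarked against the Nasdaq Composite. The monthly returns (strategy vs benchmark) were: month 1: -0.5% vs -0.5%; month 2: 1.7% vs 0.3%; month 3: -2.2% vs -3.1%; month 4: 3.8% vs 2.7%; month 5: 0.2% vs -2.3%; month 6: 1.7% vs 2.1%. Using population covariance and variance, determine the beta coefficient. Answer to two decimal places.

r̄p = 0.7833%,  r̄m = -0.1333%
Cov = Σ(rp − r̄p)(rm − r̄m) / 6 = 3.5961
Var(rm) = Σ(rm − r̄m)² / 6 = 4.4722
β = Cov / Var = 3.5961 / 4.4722 = 0.8041

0.80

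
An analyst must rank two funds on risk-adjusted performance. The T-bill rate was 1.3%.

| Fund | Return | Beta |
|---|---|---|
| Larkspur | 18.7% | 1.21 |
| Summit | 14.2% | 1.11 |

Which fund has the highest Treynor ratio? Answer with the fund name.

Larkspur: Treynor = (18.7% − 1.3%) / 1.21 = 14.380
Summit: Treynor = (14.2% − 1.3%) / 1.11 = 11.622
Highest: Larkspur (14.380).

Larkspur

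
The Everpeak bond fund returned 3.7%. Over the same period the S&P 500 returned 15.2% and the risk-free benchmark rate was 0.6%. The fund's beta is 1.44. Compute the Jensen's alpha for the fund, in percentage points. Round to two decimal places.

CAPM expected return = Rf + β(Rm − Rf) = 0.6% + 1.44 × (15.2% − 0.6%) = 0.6 + 1.44 × 14.60 = 21.6240%
Jensen's α = Rp − E[R] = 3.7% − 21.6240% = -17.9240

-17.92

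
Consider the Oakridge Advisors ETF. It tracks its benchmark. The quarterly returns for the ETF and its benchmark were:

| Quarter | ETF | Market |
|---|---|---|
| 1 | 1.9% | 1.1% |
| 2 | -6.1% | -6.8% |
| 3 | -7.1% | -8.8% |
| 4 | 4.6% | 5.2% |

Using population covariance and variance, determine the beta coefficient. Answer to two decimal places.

0.88

r̄p = -1.6750%,  r̄m = -2.3250%
Cov = Σ(rp − r̄p)(rm − r̄m) / 4 = 28.5981
Var(rm) = Σ(rm − r̄m)² / 4 = 32.5769
β = Cov / Var = 28.5981 / 32.5769 = 0.8779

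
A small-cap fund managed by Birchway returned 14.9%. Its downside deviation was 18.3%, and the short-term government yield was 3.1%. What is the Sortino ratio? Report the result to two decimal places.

Sortino = (Rp − Rf) / σd = (14.9% − 3.1%) / 18.3% = 11.80% / 18.3% = 0.6448

0.64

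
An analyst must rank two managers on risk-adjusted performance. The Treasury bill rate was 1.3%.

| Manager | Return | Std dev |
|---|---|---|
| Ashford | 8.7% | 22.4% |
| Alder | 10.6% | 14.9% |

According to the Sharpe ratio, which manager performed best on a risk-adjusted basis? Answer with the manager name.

Ashford: Sharpe ratio = (8.7% − 1.3%) / 22.4% = 0.330
Alder: Sharpe ratio = (10.6% − 1.3%) / 14.9% = 0.624
Highest: Alder (0.624).

Alder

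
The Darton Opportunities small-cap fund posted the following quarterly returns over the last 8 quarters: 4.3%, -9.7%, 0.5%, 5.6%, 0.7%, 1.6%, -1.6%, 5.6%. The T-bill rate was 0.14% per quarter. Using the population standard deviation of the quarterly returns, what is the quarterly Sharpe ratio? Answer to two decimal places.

0.16

μ = (4.3 − 9.7 + 0.5 + 5.6 + 0.7 + 1.6 − 1.6 + 5.6) / 8 = 7.00 / 8 = 0.8750%
Σ(r − μ)² = (4.3 − 0.8750)² + (-9.7 − 0.8750)² + … = 175.0350
population σ = √(175.0350 / 8) = √21.8794 = 4.6775%
Sharpe = (μ − rf) / σ = (0.8750 − 0.14) / 4.6775 = 0.7350 / 4.6775 = 0.1571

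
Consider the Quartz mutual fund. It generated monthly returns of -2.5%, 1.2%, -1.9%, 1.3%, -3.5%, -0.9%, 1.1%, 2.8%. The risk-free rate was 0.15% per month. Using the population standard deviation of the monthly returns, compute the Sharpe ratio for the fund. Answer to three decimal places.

Mean return r̄ = -2.40 / 8 = -0.3000%
Σ(r − r̄)² = (-2.5 − (-0.3000))² + (1.2 − (-0.3000))² + (-1.9 − (-0.3000))² + … = 34.3800
σ = √[34.3800 / 8] = 2.0730%
Sharpe = (r̄ − rf) / σ = (-0.3000 − 0.15) / 2.0730 = -0.4500 / 2.0730 = -0.2171

-0.217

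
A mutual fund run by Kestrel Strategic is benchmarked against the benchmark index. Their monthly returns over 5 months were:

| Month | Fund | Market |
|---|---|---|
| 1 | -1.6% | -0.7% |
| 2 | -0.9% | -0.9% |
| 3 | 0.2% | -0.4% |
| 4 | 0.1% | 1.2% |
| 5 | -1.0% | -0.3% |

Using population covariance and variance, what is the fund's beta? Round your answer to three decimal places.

r̄p = -0.6400%,  r̄m = -0.2200%
Cov = Σ(rp − r̄p)(rm − r̄m) / 5 = 0.3132
Var(rm) = Σ(rm − r̄m)² / 5 = 0.5496
β = Cov / Var = 0.3132 / 0.5496 = 0.5699

0.570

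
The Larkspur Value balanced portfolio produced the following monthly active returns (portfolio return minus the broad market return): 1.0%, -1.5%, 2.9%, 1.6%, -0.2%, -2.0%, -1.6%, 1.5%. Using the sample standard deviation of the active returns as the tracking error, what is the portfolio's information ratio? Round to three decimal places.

0.118

r̄ = (1 − 1.5 + 2.9 + 1.6 − 0.2 − 2 − 1.6 + 1.5) / 8 = 0.2125%
Σ(r − r̄)² = 22.7088; sample σ = √(22.7088/7) = 1.8011%
IR = r̄ / tracking error = 0.2125 / 1.8011 = 0.1180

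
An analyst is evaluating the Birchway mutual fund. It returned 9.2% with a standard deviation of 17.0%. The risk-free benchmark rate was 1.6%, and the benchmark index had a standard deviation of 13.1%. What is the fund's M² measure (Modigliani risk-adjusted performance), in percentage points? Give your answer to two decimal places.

7.46

Sharpe = (Rp − Rf) / σp = (9.2% − 1.6%) / 17.0% = 0.4471
M² = Rf + Sharpe × σm = 1.6% + 0.4471 × 13.1% = 7.4570%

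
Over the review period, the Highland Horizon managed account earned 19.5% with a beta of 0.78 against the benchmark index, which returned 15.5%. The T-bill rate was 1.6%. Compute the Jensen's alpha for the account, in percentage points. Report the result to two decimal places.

CAPM expected return = Rf + β(Rm − Rf) = 1.6% + 0.78 × (15.5% − 1.6%) = 1.6 + 0.78 × 13.90 = 12.4420%
Jensen's α = Rp − E[R] = 19.5% − 12.4420% = 7.0580

7.06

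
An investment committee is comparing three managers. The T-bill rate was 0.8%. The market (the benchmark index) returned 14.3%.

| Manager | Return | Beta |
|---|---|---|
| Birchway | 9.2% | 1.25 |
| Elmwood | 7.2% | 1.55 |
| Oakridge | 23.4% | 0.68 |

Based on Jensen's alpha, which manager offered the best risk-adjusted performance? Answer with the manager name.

Birchway: α = 9.2% − [0.8% + 1.25 × (14.3% − 0.8%)] = -8.475
Elmwood: α = 7.2% − [0.8% + 1.55 × (14.3% − 0.8%)] = -14.525
Oakridge: α = 23.4% − [0.8% + 0.68 × (14.3% − 0.8%)] = 13.420
Highest: Oakridge (13.420).

Oakridge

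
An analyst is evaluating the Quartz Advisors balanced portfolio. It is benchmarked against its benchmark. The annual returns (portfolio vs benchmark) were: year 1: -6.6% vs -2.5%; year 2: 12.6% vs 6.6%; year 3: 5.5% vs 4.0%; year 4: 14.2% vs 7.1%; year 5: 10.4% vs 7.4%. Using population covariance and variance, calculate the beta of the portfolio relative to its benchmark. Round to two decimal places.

1.98

r̄p = 7.2200%,  r̄m = 4.5200%
Cov = Σ(rp − r̄p)(rm − r̄m) / 5 = 27.2536
Var(rm) = Σ(rm − r̄m)² / 5 = 13.7656
β = Cov / Var = 27.2536 / 13.7656 = 1.9798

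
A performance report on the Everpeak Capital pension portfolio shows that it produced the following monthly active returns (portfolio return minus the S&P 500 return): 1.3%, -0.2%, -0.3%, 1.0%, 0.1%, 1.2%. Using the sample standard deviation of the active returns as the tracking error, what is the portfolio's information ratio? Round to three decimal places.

Mean return r̄ = 3.10 / 6 = 0.5167%
Σ(r − r̄)² = 2.6683; sample σ = √(2.6683/5) = 0.7305%
IR = r̄ / tracking error = 0.5167 / 0.7305 = 0.7073

0.707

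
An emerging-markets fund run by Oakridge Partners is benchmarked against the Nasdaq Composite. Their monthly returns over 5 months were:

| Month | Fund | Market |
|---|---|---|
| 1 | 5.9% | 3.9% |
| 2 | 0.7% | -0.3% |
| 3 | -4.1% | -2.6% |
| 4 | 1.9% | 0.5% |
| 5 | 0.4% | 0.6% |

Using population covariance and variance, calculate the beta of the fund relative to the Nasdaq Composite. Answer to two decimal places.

r̄p = 0.9600%,  r̄m = 0.4200%
Cov = Σ(rp − r̄p)(rm − r̄m) / 5 = 6.5268
Var(rm) = Σ(rm − r̄m)² / 5 = 4.3576
β = Cov / Var = 6.5268 / 4.3576 = 1.4978

1.50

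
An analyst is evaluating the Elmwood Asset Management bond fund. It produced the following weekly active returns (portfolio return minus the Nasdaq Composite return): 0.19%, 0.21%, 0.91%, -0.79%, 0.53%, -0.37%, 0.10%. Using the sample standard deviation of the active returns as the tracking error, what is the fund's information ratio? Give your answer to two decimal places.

Mean return μ = 0.780 / 7 = 0.1114%
Σ(r − μ)² = 1.8733; sample σ = √(1.8733/6) = 0.5588%
IR = μ / tracking error = 0.1114 / 0.5588 = 0.1994

0.20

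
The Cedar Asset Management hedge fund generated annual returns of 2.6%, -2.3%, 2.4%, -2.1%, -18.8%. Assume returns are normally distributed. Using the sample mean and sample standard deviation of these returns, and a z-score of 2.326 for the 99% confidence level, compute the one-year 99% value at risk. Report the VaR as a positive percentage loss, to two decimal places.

24.10

r̄ = (2.6 − 2.3 + 2.4 − 2.1 − 18.8) / 5 = -18.20 / 5 = -3.6400%
Σ(r − r̄)² = (2.6 − (-3.6400))² + (-2.3 − (-3.6400))² + (2.4 − (-3.6400))² + … = 309.4120
σ = √[309.4120 / 4] = 8.7951%
VaR = −(r̄ − z·σ) = −(-3.6400 − 2.326 × 8.7951) = −(-24.0974) = 24.0974%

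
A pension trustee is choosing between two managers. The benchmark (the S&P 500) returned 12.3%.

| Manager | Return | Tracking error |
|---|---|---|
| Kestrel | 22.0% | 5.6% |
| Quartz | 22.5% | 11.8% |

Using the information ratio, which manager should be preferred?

Kestrel

Kestrel: IR = (22.0% − 12.3%) / 5.6% = 1.732
Quartz: IR = (22.5% − 12.3%) / 11.8% = 0.864
Highest: Kestrel (1.732).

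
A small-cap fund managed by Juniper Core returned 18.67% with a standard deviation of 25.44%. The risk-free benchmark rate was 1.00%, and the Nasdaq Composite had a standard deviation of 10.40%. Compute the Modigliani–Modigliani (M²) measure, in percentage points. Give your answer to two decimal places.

Sharpe = (Rp − Rf) / σp = (18.67% − 1.00%) / 25.44% = 0.6946
M² = Rf + Sharpe × σm = 1.00% + 0.6946 × 10.40% = 8.2238%

8.22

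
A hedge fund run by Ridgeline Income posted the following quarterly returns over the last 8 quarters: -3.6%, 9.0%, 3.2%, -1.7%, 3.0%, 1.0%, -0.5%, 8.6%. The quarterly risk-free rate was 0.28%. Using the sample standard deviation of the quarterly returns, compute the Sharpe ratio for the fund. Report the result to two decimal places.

μ = (-3.6 + 9 + 3.2 − 1.7 + 3 + 1 − 0.5 + 8.6) / 8 = 2.3750%
Σ(r − μ)² = 146.1750; sample σ = √(146.1750/7) = 4.5697%
Sharpe = (μ − rf) / σ = (2.3750 − 0.28) / 4.5697 = 2.0950 / 4.5697 = 0.4585

0.46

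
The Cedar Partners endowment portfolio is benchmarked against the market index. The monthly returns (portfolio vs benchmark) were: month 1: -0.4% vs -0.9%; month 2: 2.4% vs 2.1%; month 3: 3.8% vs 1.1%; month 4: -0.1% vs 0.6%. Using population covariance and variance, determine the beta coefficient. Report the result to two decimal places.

1.15

r̄p = 1.4250%,  r̄m = 0.7250%
Cov = Σ(rp − r̄p)(rm − r̄m) / 4 = 1.3469
Var(rm) = Σ(rm − r̄m)² / 4 = 1.1719
β = Cov / Var = 1.3469 / 1.1719 = 1.1493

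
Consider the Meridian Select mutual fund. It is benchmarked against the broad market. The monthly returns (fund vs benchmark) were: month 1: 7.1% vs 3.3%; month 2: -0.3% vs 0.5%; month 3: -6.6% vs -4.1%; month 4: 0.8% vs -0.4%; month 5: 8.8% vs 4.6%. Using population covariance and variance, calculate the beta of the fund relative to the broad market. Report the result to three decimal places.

r̄p = 1.9600%,  r̄m = 0.7800%
Cov = Σ(rp − r̄p)(rm − r̄m) / 5 = 16.5712
Var(rm) = Σ(rm − r̄m)² / 5 = 9.2456
β = Cov / Var = 16.5712 / 9.2456 = 1.7923

1.792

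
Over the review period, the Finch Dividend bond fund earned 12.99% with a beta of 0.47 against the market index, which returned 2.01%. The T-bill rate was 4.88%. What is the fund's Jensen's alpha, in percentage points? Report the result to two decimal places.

9.46

CAPM expected return = Rf + β(Rm − Rf) = 4.88% + 0.47 × (2.01% − 4.88%) = 4.88 + 0.47 × -2.87 = 3.5311%
Jensen's α = Rp − E[R] = 12.99% − 3.5311% = 9.4589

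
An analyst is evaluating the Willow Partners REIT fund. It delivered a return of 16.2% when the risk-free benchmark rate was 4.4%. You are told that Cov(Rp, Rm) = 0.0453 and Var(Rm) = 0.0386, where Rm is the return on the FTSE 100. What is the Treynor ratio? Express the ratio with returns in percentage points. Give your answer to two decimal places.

10.05

β = Cov / Var = 0.0453 / 0.0386 = 1.1736
Treynor = (Rp − Rf) / β = (16.2% − 4.4%) / 1.1736 = 11.80 / 1.1736 = 10.0545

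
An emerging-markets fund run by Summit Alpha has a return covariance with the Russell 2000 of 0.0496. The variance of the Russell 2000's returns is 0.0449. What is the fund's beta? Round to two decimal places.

1.10

β = Cov(Rp, Rm) / Var(Rm) = 0.0496 / 0.0449 = 1.1047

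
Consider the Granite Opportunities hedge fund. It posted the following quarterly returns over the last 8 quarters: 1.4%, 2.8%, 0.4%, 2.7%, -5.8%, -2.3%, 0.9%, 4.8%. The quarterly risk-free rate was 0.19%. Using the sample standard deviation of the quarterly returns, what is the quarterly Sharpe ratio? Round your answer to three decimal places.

0.127

r̄ = (1.4 + 2.8 + 0.4 + 2.7 − 5.8 − 2.3 + 0.9 + 4.8) / 8 = 0.6125%
Sample σ = √[Σ(r − r̄)² / 7] = √[77.0288 / 7] = √11.0041 = 3.3172%
Sharpe = (r̄ − rf) / σ = (0.6125 − 0.19) / 3.3172 = 0.4225 / 3.3172 = 0.1274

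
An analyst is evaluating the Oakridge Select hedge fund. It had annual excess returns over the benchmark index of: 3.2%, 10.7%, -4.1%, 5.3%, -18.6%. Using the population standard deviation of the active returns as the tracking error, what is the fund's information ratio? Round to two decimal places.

r̄ = (3.2 + 10.7 − 4.1 + 5.3 − 18.6) / 5 = -0.7000%
Population σ = √[Σ(r − r̄)² / 5] = √[513.1400 / 5] = √102.6280 = 10.1305%
IR = r̄ / tracking error = -0.7000 / 10.1305 = -0.0691

-0.07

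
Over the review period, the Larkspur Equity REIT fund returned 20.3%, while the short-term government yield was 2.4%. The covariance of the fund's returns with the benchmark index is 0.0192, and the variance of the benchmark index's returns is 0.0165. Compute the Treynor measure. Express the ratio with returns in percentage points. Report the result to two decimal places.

15.38

β = Cov / Var = 0.0192 / 0.0165 = 1.1636
Treynor = (Rp − Rf) / β = (20.3% − 2.4%) / 1.1636 = 17.90 / 1.1636 = 15.3833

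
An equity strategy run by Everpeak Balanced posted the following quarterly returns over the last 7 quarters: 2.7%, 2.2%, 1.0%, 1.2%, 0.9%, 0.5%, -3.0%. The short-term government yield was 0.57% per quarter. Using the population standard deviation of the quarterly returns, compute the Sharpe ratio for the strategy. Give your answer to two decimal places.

0.13

Mean return r̄ = 5.50 / 7 = 0.7857%
Σ(r − r̄)² = 20.3086; population σ = √(20.3086/7) = 1.7033%
Sharpe = (r̄ − rf) / σ = (0.7857 − 0.57) / 1.7033 = 0.2157 / 1.7033 = 0.1266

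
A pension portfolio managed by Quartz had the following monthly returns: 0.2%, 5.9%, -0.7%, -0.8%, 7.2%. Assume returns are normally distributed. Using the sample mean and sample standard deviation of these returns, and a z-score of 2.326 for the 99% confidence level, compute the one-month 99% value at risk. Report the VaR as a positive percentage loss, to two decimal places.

μ = (0.2 + 5.9 − 0.7 − 0.8 + 7.2) / 5 = 11.80 / 5 = 2.3600%
Σ(r − μ)² = 59.9720; sample σ = √(59.9720/4) = 3.8721%
VaR = −(μ − z·σ) = −(2.3600 − 2.326 × 3.8721) = −(-6.6465) = 6.6465%

6.65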